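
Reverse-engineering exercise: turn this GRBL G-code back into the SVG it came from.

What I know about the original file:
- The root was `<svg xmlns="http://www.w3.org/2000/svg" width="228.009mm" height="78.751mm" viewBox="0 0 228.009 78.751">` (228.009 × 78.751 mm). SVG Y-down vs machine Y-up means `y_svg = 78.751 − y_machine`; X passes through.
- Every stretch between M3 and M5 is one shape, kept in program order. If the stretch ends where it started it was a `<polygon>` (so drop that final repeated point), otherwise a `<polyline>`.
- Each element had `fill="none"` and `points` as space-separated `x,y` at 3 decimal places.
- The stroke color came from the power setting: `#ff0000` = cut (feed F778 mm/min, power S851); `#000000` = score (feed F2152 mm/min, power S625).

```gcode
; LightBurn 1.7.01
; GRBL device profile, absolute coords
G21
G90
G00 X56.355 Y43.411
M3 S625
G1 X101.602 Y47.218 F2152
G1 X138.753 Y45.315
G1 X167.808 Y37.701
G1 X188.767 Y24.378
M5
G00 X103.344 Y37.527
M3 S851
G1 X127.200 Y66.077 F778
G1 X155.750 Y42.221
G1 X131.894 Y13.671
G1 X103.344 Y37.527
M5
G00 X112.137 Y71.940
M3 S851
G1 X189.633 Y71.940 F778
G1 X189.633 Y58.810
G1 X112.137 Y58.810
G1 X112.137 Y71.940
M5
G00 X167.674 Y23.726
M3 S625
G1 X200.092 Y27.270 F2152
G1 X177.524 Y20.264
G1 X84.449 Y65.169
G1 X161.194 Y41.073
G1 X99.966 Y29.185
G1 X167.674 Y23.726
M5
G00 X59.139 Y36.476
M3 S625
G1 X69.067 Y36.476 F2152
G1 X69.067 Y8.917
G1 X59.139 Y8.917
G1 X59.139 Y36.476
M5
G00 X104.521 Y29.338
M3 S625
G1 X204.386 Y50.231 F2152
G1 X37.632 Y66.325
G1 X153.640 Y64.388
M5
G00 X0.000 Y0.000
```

<svg xmlns="http://www.w3.org/2000/svg" width="228.009mm" height="78.751mm" viewBox="0 0 228.009 78.751">
  <polyline points="56.355,35.340 101.602,31.533 138.753,33.436 167.808,41.050 188.767,54.373" fill="none" stroke="#000000"/>
  <polygon points="103.344,41.224 127.200,12.674 155.750,36.530 131.894,65.080" fill="none" stroke="#ff0000"/>
  <polygon points="112.137,6.811 189.633,6.811 189.633,19.941 112.137,19.941" fill="none" stroke="#ff0000"/>
  <polygon points="167.674,55.025 200.092,51.481 177.524,58.487 84.449,13.582 161.194,37.678 99.966,49.566" fill="none" stroke="#000000"/>
  <polygon points="59.139,42.275 69.067,42.275 69.067,69.834 59.139,69.834" fill="none" stroke="#000000"/>
  <polyline points="104.521,49.413 204.386,28.520 37.632,12.426 153.640,14.363" fill="none" stroke="#000000"/>
</svg>

Each laser-on run becomes one SVG element. Flip Y back into SVG space with y_svg = 78.751 − y_machine.

Run 1: power S625 maps to stroke `#000000` (score). The run is open, so emit a `<polyline>` with points (Y-flipped): 56.355,35.340 101.602,31.533 138.753,33.436 167.808,41.050 188.767,54.373.

Run 2: S851 ⇒ cut layer `#ff0000`. The run returns to its start, so emit a `<polygon>` with points (Y-flipped): 103.344,41.224 127.200,12.674 155.750,36.530 131.894,65.080.

Run 3: the run's S851 means `#ff0000` (cut). The run returns to its start, so emit a `<polygon>` with points (Y-flipped): 112.137,6.811 189.633,6.811 189.633,19.941 112.137,19.941.

Run 4: power S625 maps to stroke `#000000` (score). The run returns to its start, so emit a `<polygon>` with points (Y-flipped): 167.674,55.025 200.092,51.481 177.524,58.487 84.449,13.582 161.194,37.678 99.966,49.566.

Run 5: S625 ⇒ score layer `#000000`. The run returns to its start, so emit a `<polygon>` with points (Y-flipped): 59.139,42.275 69.067,42.275 69.067,69.834 59.139,69.834.

Run 6: the run's S625 means `#000000` (score). The run is open, so emit a `<polyline>` with points (Y-flipped): 104.521,49.413 204.386,28.520 37.632,12.426 153.640,14.363.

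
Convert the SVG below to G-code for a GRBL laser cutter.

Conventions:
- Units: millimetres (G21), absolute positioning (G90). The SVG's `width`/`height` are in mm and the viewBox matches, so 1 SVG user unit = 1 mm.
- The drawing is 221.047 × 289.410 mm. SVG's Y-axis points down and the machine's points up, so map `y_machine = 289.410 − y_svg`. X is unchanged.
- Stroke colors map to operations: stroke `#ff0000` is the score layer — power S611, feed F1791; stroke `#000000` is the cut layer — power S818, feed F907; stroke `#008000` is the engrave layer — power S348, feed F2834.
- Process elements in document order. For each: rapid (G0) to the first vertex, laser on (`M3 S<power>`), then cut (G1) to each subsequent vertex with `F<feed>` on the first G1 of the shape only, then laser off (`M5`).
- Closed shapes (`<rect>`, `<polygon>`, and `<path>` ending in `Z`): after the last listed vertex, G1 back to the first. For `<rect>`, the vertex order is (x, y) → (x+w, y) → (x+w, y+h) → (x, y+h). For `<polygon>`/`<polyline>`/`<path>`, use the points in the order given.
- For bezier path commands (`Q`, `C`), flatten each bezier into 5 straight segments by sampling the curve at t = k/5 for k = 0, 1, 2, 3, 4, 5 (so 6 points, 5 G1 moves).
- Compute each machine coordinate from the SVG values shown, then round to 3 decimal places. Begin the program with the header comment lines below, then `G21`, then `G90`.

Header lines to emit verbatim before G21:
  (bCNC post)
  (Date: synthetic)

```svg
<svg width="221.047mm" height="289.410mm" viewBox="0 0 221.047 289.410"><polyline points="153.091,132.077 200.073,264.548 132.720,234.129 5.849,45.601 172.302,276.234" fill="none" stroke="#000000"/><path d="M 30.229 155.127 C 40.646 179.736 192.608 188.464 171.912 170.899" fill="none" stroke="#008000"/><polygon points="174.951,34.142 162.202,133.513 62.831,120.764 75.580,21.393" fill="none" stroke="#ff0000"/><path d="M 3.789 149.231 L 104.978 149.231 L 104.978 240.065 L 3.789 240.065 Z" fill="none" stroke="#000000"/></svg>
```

(bCNC post)
(Date: synthetic)
G21
G90
G0 X153.091 Y157.333
M3 S818
G1 X200.073 Y24.862 F907
G1 X132.720 Y55.281
G1 X5.849 Y243.809
G1 X172.302 Y13.176
M5
G0 X30.229 Y134.283
M3 S348
G1 X50.951 Y121.507 F2834
G1 X90.562 Y113.041
G1 X133.980 Y109.387
G1 X166.124 Y111.044
G1 X171.912 Y118.511
M5
G0 X174.951 Y255.268
M3 S611
G1 X162.202 Y155.897 F1791
G1 X62.831 Y168.646
G1 X75.580 Y268.017
G1 X174.951 Y255.268
M5
G0 X3.789 Y140.179
M3 S818
G1 X104.978 Y140.179 F907
G1 X104.978 Y49.345
G1 X3.789 Y49.345
G1 X3.789 Y140.179
M5

viewBox `0 0 221.047 289.410` with mm width/height → 1 unit = 1 mm. Flip: y_m = 289.410 − y_svg.

**Shape 1** — `<polyline>` open polyline, stroke `#000000` → cut (S818, F907). Machine vertices: (153.091,157.333) → (200.073,24.862) → (132.720,55.281) → (5.849,243.809) → (172.302,13.176). Open path.

**Shape 2** — `<path>` cubic bezier, stroke `#008000` → engrave (S348, F2834). Control points (SVG): P0=(30.229,155.127), P1=(40.646,179.736), P2=(192.608,188.464), P3=(171.912,170.899); sampled at t=k/5. Machine vertices: (30.229,134.283) → (50.951,121.507) → (90.562,113.041) → (133.980,109.387) → (166.124,111.044) → (171.912,118.511). Open path.

**Shape 3** — `<polygon>` regular polygon, stroke `#ff0000` → score (S611, F1791). Machine vertices: (174.951,255.268) → (162.202,155.897) → (62.831,168.646) → (75.580,268.017) → (174.951,255.268). Closed: final G1 returns to the first vertex.

**Shape 4** — `<path>` rectangle, stroke `#000000` → cut (S818, F907). Machine vertices: (3.789,140.179) → (104.978,140.179) → (104.978,49.345) → (3.789,49.345) → (3.789,140.179). Closed: final G1 returns to the first vertex.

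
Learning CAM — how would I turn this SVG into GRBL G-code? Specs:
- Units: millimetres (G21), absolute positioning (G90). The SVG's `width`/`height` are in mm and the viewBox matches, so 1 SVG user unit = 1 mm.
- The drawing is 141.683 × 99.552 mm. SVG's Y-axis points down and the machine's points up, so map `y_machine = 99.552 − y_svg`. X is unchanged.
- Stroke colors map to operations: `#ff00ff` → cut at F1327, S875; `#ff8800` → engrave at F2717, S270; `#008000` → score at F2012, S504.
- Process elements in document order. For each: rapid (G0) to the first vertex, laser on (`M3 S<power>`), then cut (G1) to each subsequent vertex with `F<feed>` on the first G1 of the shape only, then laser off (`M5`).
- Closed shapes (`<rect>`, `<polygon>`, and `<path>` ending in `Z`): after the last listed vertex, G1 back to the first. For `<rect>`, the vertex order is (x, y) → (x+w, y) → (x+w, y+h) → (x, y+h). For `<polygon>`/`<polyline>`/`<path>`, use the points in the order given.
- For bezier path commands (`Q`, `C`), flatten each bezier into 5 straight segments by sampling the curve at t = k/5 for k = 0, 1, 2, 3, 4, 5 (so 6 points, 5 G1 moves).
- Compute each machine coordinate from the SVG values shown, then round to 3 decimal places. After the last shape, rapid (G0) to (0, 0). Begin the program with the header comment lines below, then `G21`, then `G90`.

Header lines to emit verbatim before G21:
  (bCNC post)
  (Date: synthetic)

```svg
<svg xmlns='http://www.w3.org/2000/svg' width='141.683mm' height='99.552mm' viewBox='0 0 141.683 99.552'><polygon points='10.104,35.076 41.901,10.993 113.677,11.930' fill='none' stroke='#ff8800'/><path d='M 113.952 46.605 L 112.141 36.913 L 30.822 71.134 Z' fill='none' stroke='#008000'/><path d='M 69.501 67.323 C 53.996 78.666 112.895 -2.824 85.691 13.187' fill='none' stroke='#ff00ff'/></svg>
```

Since the viewBox matches the mm dimensions, user units are millimetres directly. The only transform is the Y-flip y_m = 99.552 − y_svg.

Shape 1 is a closed polygon drawn with `<polygon>`. Its stroke #ff8800 means engrave at S270, F2717. After flipping Y the toolpath is (10.104,64.476) → (41.901,88.559) → (113.677,87.622) → (10.104,64.476), returning to the start.

Shape 2 is a closed polygon drawn with `<path>`. Its stroke #008000 means score at S504, F2012. After flipping Y the toolpath is (113.952,52.947) → (112.141,62.639) → (30.822,28.418) → (113.952,52.947), returning to the start.

Shape 3 is a cubic bezier drawn with `<path>`. Its stroke #ff00ff means cut at S875, F1327. After flipping Y the toolpath is (69.501,32.229) → (67.842,35.040) → (76.336,50.996) → (87.279,70.959) → (92.965,85.794) → (85.691,86.365).

(bCNC post)
(Date: synthetic)
G21
G90
G0 X10.104 Y64.476
M3 S270
G1 X41.901 Y88.559 F2717
G1 X113.677 Y87.622
G1 X10.104 Y64.476
M5
G0 X113.952 Y52.947
M3 S504
G1 X112.141 Y62.639 F2012
G1 X30.822 Y28.418
G1 X113.952 Y52.947
M5
G0 X69.501 Y32.229
M3 S875
G1 X67.842 Y35.040 F1327
G1 X76.336 Y50.996
G1 X87.279 Y70.959
G1 X92.965 Y85.794
G1 X85.691 Y86.365
M5
G0 X0.000 Y0.000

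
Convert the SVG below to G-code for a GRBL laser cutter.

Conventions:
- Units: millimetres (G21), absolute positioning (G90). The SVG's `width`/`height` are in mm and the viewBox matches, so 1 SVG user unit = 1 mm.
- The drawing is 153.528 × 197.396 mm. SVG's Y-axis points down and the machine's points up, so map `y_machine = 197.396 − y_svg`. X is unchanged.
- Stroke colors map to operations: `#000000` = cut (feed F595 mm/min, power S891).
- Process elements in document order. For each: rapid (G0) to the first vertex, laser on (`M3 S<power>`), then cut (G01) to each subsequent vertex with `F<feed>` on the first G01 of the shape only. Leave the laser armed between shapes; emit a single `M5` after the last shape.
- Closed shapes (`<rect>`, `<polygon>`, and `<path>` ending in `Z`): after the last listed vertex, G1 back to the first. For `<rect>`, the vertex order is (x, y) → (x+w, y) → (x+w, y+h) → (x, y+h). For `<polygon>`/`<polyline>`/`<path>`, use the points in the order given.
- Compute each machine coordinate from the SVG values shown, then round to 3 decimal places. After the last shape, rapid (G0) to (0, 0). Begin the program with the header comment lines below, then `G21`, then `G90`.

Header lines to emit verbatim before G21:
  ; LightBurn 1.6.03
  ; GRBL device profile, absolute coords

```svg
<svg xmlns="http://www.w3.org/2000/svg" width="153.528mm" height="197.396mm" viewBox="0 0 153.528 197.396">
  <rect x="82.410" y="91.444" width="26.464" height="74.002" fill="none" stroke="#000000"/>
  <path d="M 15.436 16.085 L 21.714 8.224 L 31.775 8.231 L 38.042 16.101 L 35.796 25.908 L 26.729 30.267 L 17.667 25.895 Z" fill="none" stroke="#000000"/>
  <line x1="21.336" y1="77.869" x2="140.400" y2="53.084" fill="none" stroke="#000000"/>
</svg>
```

; LightBurn 1.6.03
; GRBL device profile, absolute coords
G21
G90
G0 X82.410 Y105.952
M3 S891
G01 X108.874 Y105.952 F595
G01 X108.874 Y31.950
G01 X82.410 Y31.950
G01 X82.410 Y105.952
G0 X15.436 Y181.311
M3 S891
G01 X21.714 Y189.172 F595
G01 X31.775 Y189.165
G01 X38.042 Y181.295
G01 X35.796 Y171.488
G01 X26.729 Y167.129
G01 X17.667 Y171.501
G01 X15.436 Y181.311
G0 X21.336 Y119.527
M3 S891
G01 X140.400 Y144.312 F595
M5
G0 X0.000 Y0.000

1 u = 1 mm; y_m = 197.396 − y.

[1] `<rect>` rectangle, #000000→cut S891 F595: (82.410,105.952) → (108.874,105.952) → (108.874,31.950) → (82.410,31.950) → (82.410,105.952) (closed)

[2] `<path>` regular polygon, #000000→cut S891 F595: (15.436,181.311) → (21.714,189.172) → (31.775,189.165) → (38.042,181.295) → (35.796,171.488) → (26.729,167.129) → (17.667,171.501) → (15.436,181.311) (closed)

[3] `<line>` line segment, #000000→cut S891 F595: (21.336,119.527) → (140.400,144.312)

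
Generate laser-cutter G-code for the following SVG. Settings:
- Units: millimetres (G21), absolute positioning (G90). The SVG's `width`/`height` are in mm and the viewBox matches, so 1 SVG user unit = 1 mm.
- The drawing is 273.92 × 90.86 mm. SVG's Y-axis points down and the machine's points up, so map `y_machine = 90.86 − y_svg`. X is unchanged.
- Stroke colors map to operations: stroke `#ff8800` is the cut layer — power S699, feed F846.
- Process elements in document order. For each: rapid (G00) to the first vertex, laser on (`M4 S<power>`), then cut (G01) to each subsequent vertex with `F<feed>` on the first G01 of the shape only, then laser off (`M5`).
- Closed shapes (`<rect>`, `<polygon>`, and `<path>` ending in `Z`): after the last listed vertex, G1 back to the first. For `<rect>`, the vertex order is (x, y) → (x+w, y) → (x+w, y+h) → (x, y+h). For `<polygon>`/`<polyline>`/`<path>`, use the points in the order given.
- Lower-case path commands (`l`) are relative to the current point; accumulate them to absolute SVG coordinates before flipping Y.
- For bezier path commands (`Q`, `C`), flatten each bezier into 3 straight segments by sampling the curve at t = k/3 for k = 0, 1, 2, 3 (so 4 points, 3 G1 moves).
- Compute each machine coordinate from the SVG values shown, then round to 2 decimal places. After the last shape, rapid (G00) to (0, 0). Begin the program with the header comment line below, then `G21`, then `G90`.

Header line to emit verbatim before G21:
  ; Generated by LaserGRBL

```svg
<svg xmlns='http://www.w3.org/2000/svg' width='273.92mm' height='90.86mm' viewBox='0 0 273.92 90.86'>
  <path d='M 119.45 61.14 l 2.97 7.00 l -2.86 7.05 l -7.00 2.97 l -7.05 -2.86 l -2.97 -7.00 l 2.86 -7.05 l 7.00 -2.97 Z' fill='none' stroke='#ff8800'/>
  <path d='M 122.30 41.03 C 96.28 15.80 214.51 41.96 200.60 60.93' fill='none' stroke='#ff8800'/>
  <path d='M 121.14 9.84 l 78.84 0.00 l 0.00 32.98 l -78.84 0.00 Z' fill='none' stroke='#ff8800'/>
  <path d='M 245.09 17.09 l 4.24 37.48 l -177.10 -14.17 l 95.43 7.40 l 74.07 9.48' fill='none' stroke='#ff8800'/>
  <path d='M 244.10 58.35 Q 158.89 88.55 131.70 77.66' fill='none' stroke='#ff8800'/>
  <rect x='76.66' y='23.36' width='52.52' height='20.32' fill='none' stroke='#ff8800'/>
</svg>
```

; Generated by LaserGRBL
G21
G90
G00 X119.45 Y29.72
M4 S699
G01 X122.42 Y22.72 F846
G01 X119.56 Y15.67
G01 X112.56 Y12.70
G01 X105.51 Y15.56
G01 X102.54 Y22.56
G01 X105.40 Y29.61
G01 X112.40 Y32.58
G01 X119.45 Y29.72
M5
G00 X122.30 Y49.83
M4 S699
G01 X134.13 Y60.10 F846
G01 X180.70 Y49.13
G01 X200.60 Y29.93
M5
G00 X121.14 Y81.02
M4 S699
G01 X199.98 Y81.02 F846
G01 X199.98 Y48.04
G01 X121.14 Y48.04
G01 X121.14 Y81.02
M5
G00 X245.09 Y73.77
M4 S699
G01 X249.33 Y36.29 F846
G01 X72.23 Y50.46
G01 X167.66 Y43.06
G01 X241.73 Y33.58
M5
G00 X244.10 Y32.51
M4 S699
G01 X193.74 Y16.94 F846
G01 X156.27 Y10.51
G01 X131.70 Y13.20
M5
G00 X76.66 Y67.50
M4 S699
G01 X129.18 Y67.50 F846
G01 X129.18 Y47.18
G01 X76.66 Y47.18
G01 X76.66 Y67.50
M5
G00 X0.00 Y0.00

viewBox `0 0 273.92 90.86` with mm width/height → 1 unit = 1 mm. Flip: y_m = 90.86 − y_svg.

**Shape 1** — `<path>` regular polygon, stroke `#ff8800` → cut (S699, F846). Machine vertices: (119.45,29.72) → (122.42,22.72) → (119.56,15.67) → (112.56,12.70) → (105.51,15.56) → (102.54,22.56) → (105.40,29.61) → (112.40,32.58) → (119.45,29.72). Closed: final G1 returns to the first vertex.

**Shape 2** — `<path>` cubic bezier, stroke `#ff8800` → cut (S699, F846). Control points (SVG): P0=(122.30,41.03), P1=(96.28,15.80), P2=(214.51,41.96), P3=(200.60,60.93); sampled at t=k/3. Machine vertices: (122.30,49.83) → (134.13,60.10) → (180.70,49.13) → (200.60,29.93). Open path.

**Shape 3** — `<path>` rectangle, stroke `#ff8800` → cut (S699, F846). Machine vertices: (121.14,81.02) → (199.98,81.02) → (199.98,48.04) → (121.14,48.04) → (121.14,81.02). Closed: final G1 returns to the first vertex.

**Shape 4** — `<path>` open polyline, stroke `#ff8800` → cut (S699, F846). Machine vertices: (245.09,73.77) → (249.33,36.29) → (72.23,50.46) → (167.66,43.06) → (241.73,33.58). Open path.

**Shape 5** — `<path>` quadratic bezier, stroke `#ff8800` → cut (S699, F846). Control points (SVG): P0=(244.10,58.35), P1=(158.89,88.55), P2=(131.70,77.66); sampled at t=k/3. Machine vertices: (244.10,32.51) → (193.74,16.94) → (156.27,10.51) → (131.70,13.20). Open path.

**Shape 6** — `<rect>` rectangle, stroke `#ff8800` → cut (S699, F846). Machine vertices: (76.66,67.50) → (129.18,67.50) → (129.18,47.18) → (76.66,47.18) → (76.66,67.50). Closed: final G1 returns to the first vertex.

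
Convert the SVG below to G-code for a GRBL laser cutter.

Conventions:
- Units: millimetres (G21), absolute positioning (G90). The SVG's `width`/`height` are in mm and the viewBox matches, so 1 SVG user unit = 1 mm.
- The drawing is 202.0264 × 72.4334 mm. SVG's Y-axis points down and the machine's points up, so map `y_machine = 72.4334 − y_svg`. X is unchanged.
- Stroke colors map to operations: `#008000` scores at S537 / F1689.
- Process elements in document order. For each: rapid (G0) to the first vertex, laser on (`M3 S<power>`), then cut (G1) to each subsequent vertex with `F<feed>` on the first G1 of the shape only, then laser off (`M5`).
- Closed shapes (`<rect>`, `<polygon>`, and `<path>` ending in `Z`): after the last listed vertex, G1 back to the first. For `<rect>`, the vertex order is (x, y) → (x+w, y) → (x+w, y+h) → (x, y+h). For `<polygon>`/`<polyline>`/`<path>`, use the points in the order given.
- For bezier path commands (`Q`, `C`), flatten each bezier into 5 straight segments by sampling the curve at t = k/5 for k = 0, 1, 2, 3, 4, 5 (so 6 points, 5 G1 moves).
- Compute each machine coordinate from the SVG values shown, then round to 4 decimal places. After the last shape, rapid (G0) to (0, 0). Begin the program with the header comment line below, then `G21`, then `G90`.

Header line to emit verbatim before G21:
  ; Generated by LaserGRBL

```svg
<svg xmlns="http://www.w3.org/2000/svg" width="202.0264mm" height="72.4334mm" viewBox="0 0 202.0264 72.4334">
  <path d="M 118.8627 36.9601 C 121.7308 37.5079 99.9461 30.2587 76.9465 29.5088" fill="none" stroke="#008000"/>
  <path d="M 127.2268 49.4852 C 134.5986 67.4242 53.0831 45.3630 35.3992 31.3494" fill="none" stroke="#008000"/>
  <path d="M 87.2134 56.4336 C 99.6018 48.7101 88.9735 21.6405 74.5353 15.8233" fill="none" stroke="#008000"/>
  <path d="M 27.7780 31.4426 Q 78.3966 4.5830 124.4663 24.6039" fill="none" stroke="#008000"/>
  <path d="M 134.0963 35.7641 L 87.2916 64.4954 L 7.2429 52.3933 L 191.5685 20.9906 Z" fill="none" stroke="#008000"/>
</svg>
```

Since the viewBox matches the mm dimensions, user units are millimetres directly. The only transform is the Y-flip y_m = 72.4334 − y_svg.

Shape 1 is a cubic bezier drawn with `<path>`. Its stroke #008000 means score at S537, F1689. After flipping Y the toolpath is (118.8627,35.4733) → (117.8127,35.9659) → (111.9711,37.6435) → (102.4628,39.8200) → (90.4130,41.8091) → (76.9465,42.9246).

Shape 2 is a cubic bezier drawn with `<path>`. Its stroke #008000 means score at S537, F1689. After flipping Y the toolpath is (127.2268,22.9482) → (122.2052,16.6004) → (103.1811,17.5464) → (77.4850,23.4799) → (52.4476,32.0945) → (35.3992,41.0840).

Shape 3 is a cubic bezier drawn with `<path>`. Its stroke #008000 means score at S537, F1689. After flipping Y the toolpath is (87.2134,15.9998) → (92.0381,22.6306) → (92.2607,31.9558) → (88.8032,42.0266) → (82.5874,50.8943) → (74.5353,56.6101).

Shape 4 is a quadratic bezier drawn with `<path>`. Its stroke #008000 means score at S537, F1689. After flipping Y the toolpath is (27.7780,40.9908) → (47.8435,49.8594) → (67.5451,54.9776) → (86.8827,56.3453) → (105.8565,53.9626) → (124.4663,47.8295).

Shape 5 is a closed polygon drawn with `<path>`. Its stroke #008000 means score at S537, F1689. After flipping Y the toolpath is (134.0963,36.6693) → (87.2916,7.9380) → (7.2429,20.0401) → (191.5685,51.4428) → (134.0963,36.6693), returning to the start.

; Generated by LaserGRBL
G21
G90
G0 X118.8627 Y35.4733
M3 S537
G1 X117.8127 Y35.9659 F1689
G1 X111.9711 Y37.6435
G1 X102.4628 Y39.8200
G1 X90.4130 Y41.8091
G1 X76.9465 Y42.9246
M5
G0 X127.2268 Y22.9482
M3 S537
G1 X122.2052 Y16.6004 F1689
G1 X103.1811 Y17.5464
G1 X77.4850 Y23.4799
G1 X52.4476 Y32.0945
G1 X35.3992 Y41.0840
M5
G0 X87.2134 Y15.9998
M3 S537
G1 X92.0381 Y22.6306 F1689
G1 X92.2607 Y31.9558
G1 X88.8032 Y42.0266
G1 X82.5874 Y50.8943
G1 X74.5353 Y56.6101
M5
G0 X27.7780 Y40.9908
M3 S537
G1 X47.8435 Y49.8594 F1689
G1 X67.5451 Y54.9776
G1 X86.8827 Y56.3453
G1 X105.8565 Y53.9626
G1 X124.4663 Y47.8295
M5
G0 X134.0963 Y36.6693
M3 S537
G1 X87.2916 Y7.9380 F1689
G1 X7.2429 Y20.0401
G1 X191.5685 Y51.4428
G1 X134.0963 Y36.6693
M5
G0 X0.0000 Y0.0000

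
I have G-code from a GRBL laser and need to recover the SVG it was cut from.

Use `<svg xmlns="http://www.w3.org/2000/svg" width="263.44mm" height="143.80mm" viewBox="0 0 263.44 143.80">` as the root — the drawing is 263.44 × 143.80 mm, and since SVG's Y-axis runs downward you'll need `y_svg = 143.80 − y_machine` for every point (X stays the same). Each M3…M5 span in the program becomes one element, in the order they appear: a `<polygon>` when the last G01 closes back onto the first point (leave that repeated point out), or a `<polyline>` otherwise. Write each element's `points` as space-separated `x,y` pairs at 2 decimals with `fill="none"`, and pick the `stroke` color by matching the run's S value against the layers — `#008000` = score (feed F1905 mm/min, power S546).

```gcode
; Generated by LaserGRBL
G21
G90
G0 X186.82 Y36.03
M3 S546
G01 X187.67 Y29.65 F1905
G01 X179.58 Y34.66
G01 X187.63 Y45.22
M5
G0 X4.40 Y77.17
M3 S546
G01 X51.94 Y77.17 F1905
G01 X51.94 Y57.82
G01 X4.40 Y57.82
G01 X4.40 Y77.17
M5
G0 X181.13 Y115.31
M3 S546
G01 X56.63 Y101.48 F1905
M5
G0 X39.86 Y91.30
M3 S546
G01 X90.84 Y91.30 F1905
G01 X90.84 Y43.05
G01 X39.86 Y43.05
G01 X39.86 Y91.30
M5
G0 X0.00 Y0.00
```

<svg xmlns="http://www.w3.org/2000/svg" width="263.44mm" height="143.80mm" viewBox="0 0 263.44 143.80">
  <polyline points="186.82,107.77 187.67,114.15 179.58,109.14 187.63,98.58" fill="none" stroke="#008000"/>
  <polygon points="4.40,66.63 51.94,66.63 51.94,85.98 4.40,85.98" fill="none" stroke="#008000"/>
  <polyline points="181.13,28.49 56.63,42.32" fill="none" stroke="#008000"/>
  <polygon points="39.86,52.50 90.84,52.50 90.84,100.75 39.86,100.75" fill="none" stroke="#008000"/>
</svg>

y_svg = 143.80 − y_m. Every run uses S546, so all elements get stroke `#008000` (score).

[1] open run; points: 186.82,107.77 187.67,114.15 179.58,109.14 187.63,98.58

[2] closed run; points: 4.40,66.63 51.94,66.63 51.94,85.98 4.40,85.98

[3] open run; points: 181.13,28.49 56.63,42.32

[4] closed run; points: 39.86,52.50 90.84,52.50 90.84,100.75 39.86,100.75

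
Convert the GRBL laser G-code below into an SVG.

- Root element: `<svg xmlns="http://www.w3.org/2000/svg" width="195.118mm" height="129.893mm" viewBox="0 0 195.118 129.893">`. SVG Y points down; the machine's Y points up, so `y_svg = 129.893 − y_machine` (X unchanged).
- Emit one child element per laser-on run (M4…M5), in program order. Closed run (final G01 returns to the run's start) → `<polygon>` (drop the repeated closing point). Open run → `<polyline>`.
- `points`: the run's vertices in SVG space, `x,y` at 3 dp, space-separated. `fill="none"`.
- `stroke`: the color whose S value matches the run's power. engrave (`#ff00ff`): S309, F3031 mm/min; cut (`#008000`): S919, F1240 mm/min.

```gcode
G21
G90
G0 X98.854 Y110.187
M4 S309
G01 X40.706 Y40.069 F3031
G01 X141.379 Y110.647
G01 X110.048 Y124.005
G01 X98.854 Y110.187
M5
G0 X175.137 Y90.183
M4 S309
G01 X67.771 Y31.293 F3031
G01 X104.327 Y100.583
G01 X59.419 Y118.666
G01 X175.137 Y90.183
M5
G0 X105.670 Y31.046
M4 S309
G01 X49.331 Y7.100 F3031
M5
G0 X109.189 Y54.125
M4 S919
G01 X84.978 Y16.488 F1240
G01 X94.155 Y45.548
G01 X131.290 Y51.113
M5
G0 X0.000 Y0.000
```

<svg xmlns="http://www.w3.org/2000/svg" width="195.118mm" height="129.893mm" viewBox="0 0 195.118 129.893">
  <polygon points="98.854,19.706 40.706,89.824 141.379,19.246 110.048,5.888" fill="none" stroke="#ff00ff"/>
  <polygon points="175.137,39.710 67.771,98.600 104.327,29.310 59.419,11.227" fill="none" stroke="#ff00ff"/>
  <polyline points="105.670,98.847 49.331,122.793" fill="none" stroke="#ff00ff"/>
  <polyline points="109.189,75.768 84.978,113.405 94.155,84.345 131.290,78.780" fill="none" stroke="#008000"/>
</svg>

Each laser-on run becomes one SVG element. Flip Y back into SVG space with y_svg = 129.893 − y_machine.

Run 1: S309 ⇒ engrave layer `#ff00ff`. The run returns to its start, so emit a `<polygon>` with points (Y-flipped): 98.854,19.706 40.706,89.824 141.379,19.246 110.048,5.888.

Run 2: S309 ⇒ engrave layer `#ff00ff`. The run returns to its start, so emit a `<polygon>` with points (Y-flipped): 175.137,39.710 67.771,98.600 104.327,29.310 59.419,11.227.

Run 3: S309 ⇒ engrave layer `#ff00ff`. The run is open, so emit a `<polyline>` with points (Y-flipped): 105.670,98.847 49.331,122.793.

Run 4: S919 ⇒ cut layer `#008000`. The run is open, so emit a `<polyline>` with points (Y-flipped): 109.189,75.768 84.978,113.405 94.155,84.345 131.290,78.780.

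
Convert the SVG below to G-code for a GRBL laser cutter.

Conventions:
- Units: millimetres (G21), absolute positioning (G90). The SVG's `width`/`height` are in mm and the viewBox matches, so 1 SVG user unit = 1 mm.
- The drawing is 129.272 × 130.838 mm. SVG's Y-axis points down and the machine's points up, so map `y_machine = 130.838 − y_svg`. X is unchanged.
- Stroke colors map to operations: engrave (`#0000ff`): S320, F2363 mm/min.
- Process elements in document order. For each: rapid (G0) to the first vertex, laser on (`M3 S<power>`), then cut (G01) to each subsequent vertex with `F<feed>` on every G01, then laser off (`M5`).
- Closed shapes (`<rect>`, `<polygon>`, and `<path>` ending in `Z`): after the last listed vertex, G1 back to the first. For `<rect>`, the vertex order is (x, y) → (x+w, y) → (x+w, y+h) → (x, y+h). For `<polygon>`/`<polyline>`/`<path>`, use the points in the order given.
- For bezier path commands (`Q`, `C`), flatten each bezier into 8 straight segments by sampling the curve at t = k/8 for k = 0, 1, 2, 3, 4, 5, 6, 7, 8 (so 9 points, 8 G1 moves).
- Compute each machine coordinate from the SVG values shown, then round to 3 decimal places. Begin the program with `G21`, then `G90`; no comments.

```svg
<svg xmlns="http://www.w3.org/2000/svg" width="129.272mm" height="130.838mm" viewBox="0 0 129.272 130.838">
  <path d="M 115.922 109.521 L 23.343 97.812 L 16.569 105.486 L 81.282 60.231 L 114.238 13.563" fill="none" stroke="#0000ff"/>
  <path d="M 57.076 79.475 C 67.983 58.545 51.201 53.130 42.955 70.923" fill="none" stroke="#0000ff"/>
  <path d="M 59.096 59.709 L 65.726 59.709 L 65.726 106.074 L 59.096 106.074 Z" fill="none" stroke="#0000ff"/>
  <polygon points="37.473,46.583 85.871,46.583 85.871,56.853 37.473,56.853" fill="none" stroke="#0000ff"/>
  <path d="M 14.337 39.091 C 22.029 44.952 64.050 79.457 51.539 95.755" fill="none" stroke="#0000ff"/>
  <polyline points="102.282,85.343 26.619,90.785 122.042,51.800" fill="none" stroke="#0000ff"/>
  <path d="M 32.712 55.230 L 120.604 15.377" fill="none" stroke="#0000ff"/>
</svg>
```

G21
G90
G0 X115.922 Y21.317
M3 S320
G01 X23.343 Y33.026 F2363
G01 X16.569 Y25.352 F2363
G01 X81.282 Y70.607 F2363
G01 X114.238 Y117.275 F2363
M5
G0 X57.076 Y51.363
M3 S320
G01 X59.939 Y58.469 F2363
G01 X60.631 Y64.031 F2363
G01 X59.575 Y67.958 F2363
G01 X57.198 Y70.160 F2363
G01 X53.923 Y70.547 F2363
G01 X50.174 Y69.028 F2363
G01 X46.377 Y65.515 F2363
G01 X42.955 Y59.915 F2363
M5
G0 X59.096 Y71.129
M3 S320
G01 X65.726 Y71.129 F2363
G01 X65.726 Y24.764 F2363
G01 X59.096 Y24.764 F2363
G01 X59.096 Y71.129 F2363
M5
G0 X37.473 Y84.255
M3 S320
G01 X85.871 Y84.255 F2363
G01 X85.871 Y73.985 F2363
G01 X37.473 Y73.985 F2363
G01 X37.473 Y84.255 F2363
M5
G0 X14.337 Y91.747
M3 S320
G01 X18.657 Y88.298 F2363
G01 X25.154 Y82.713 F2363
G01 X32.787 Y75.540 F2363
G01 X40.514 Y67.329 F2363
G01 X47.294 Y58.629 F2363
G01 X52.086 Y49.988 F2363
G01 X53.848 Y41.957 F2363
G01 X51.539 Y35.083 F2363
M5
G0 X102.282 Y45.495
M3 S320
G01 X26.619 Y40.053 F2363
G01 X122.042 Y79.038 F2363
M5
G0 X32.712 Y75.608
M3 S320
G01 X120.604 Y115.461 F2363
M5

1 u = 1 mm; y_m = 130.838 − y.

[1] `<path>` open polyline, #0000ff→engrave S320 F2363: (115.922,21.317) → (23.343,33.026) → (16.569,25.352) → (81.282,70.607) → (114.238,117.275)

[2] `<path>` cubic bezier, #0000ff→engrave S320 F2363: (57.076,51.363) → (59.939,58.469) → (60.631,64.031) → (59.575,67.958) → (57.198,70.160) → (53.923,70.547) → (50.174,69.028) → (46.377,65.515) → (42.955,59.915)

[3] `<path>` rectangle, #0000ff→engrave S320 F2363: (59.096,71.129) → (65.726,71.129) → (65.726,24.764) → (59.096,24.764) → (59.096,71.129) (closed)

[4] `<polygon>` rectangle, #0000ff→engrave S320 F2363: (37.473,84.255) → (85.871,84.255) → (85.871,73.985) → (37.473,73.985) → (37.473,84.255) (closed)

[5] `<path>` cubic bezier, #0000ff→engrave S320 F2363: (14.337,91.747) → (18.657,88.298) → (25.154,82.713) → (32.787,75.540) → (40.514,67.329) → (47.294,58.629) → (52.086,49.988) → (53.848,41.957) → (51.539,35.083)

[6] `<polyline>` open polyline, #0000ff→engrave S320 F2363: (102.282,45.495) → (26.619,40.053) → (122.042,79.038)

[7] `<path>` line segment, #0000ff→engrave S320 F2363: (32.712,75.608) → (120.604,115.461)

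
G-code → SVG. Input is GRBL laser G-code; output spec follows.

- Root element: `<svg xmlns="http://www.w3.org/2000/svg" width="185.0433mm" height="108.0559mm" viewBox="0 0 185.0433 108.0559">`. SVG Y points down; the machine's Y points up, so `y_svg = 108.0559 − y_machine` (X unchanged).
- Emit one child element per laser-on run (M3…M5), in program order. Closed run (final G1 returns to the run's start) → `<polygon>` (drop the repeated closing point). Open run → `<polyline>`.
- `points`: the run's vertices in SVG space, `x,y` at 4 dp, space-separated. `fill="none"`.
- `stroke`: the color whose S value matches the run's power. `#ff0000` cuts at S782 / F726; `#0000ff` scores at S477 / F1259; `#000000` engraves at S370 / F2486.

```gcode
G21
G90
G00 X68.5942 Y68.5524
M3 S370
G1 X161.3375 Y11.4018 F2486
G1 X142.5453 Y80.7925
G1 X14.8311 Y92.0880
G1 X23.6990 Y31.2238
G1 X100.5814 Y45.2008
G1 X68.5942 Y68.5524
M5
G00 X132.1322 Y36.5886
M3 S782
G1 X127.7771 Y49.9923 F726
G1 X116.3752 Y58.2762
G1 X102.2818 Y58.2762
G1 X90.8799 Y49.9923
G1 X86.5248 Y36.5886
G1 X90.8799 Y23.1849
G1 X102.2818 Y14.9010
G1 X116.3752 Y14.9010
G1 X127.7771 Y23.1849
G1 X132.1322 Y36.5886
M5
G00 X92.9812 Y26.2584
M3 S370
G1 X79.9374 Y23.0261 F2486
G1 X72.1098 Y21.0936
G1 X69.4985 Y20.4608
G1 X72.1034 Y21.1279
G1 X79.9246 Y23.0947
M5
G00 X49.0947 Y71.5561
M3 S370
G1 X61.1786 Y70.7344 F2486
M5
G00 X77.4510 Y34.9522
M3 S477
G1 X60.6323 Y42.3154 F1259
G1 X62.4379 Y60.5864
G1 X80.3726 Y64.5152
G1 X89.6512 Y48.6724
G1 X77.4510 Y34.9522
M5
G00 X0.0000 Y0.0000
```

<svg xmlns="http://www.w3.org/2000/svg" width="185.0433mm" height="108.0559mm" viewBox="0 0 185.0433 108.0559">
  <polygon points="68.5942,39.5035 161.3375,96.6541 142.5453,27.2634 14.8311,15.9679 23.6990,76.8321 100.5814,62.8551" fill="none" stroke="#000000"/>
  <polygon points="132.1322,71.4673 127.7771,58.0636 116.3752,49.7797 102.2818,49.7797 90.8799,58.0636 86.5248,71.4673 90.8799,84.8710 102.2818,93.1549 116.3752,93.1549 127.7771,84.8710" fill="none" stroke="#ff0000"/>
  <polyline points="92.9812,81.7975 79.9374,85.0298 72.1098,86.9623 69.4985,87.5951 72.1034,86.9280 79.9246,84.9612" fill="none" stroke="#000000"/>
  <polyline points="49.0947,36.4998 61.1786,37.3215" fill="none" stroke="#000000"/>
  <polygon points="77.4510,73.1037 60.6323,65.7405 62.4379,47.4695 80.3726,43.5407 89.6512,59.3835" fill="none" stroke="#0000ff"/>
</svg>

Machine Y-up, SVG Y-down with viewBox height 108.0559, so y_svg = 108.0559 − y_machine; X carries over.

Run 1: S370 ⇒ engrave layer `#000000`. The run returns to its start, so emit a `<polygon>` with points (Y-flipped): 68.5942,39.5035 161.3375,96.6541 142.5453,27.2634 14.8311,15.9679 23.6990,76.8321 100.5814,62.8551.

Run 2: power S782 maps to stroke `#ff0000` (cut). The run returns to its start, so emit a `<polygon>` with points (Y-flipped): 132.1322,71.4673 127.7771,58.0636 116.3752,49.7797 102.2818,49.7797 90.8799,58.0636 86.5248,71.4673 90.8799,84.8710 102.2818,93.1549 116.3752,93.1549 127.7771,84.8710.

Run 3: S370 ⇒ engrave layer `#000000`. The run is open, so emit a `<polyline>` with points (Y-flipped): 92.9812,81.7975 79.9374,85.0298 72.1098,86.9623 69.4985,87.5951 72.1034,86.9280 79.9246,84.9612.

Run 4: power S370 maps to stroke `#000000` (engrave). The run is open, so emit a `<polyline>` with points (Y-flipped): 49.0947,36.4998 61.1786,37.3215.

Run 5: S477 ⇒ score layer `#0000ff`. The run returns to its start, so emit a `<polygon>` with points (Y-flipped): 77.4510,73.1037 60.6323,65.7405 62.4379,47.4695 80.3726,43.5407 89.6512,59.3835.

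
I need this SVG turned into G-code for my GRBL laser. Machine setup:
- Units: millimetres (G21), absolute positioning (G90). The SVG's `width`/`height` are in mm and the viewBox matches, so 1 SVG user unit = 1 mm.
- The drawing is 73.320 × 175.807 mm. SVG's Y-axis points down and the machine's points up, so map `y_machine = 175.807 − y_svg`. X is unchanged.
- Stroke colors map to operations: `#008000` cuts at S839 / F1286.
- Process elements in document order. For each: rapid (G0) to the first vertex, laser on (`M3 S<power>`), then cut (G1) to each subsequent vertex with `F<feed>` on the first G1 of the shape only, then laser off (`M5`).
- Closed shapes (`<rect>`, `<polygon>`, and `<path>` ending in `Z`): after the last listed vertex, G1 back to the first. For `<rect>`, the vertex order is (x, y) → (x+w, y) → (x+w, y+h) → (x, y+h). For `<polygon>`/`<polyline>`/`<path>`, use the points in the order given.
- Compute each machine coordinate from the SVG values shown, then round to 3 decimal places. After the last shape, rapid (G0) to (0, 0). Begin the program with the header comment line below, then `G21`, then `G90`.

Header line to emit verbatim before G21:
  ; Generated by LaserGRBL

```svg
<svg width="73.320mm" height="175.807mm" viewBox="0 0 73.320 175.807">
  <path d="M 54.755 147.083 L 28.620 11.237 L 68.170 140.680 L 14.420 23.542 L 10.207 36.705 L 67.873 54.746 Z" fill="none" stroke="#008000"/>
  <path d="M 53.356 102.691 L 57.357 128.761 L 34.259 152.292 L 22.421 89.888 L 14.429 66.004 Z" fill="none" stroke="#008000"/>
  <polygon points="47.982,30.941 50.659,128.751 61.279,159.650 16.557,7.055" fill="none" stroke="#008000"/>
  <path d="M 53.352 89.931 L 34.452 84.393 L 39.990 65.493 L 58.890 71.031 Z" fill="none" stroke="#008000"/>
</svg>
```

viewBox `0 0 73.320 175.807` with mm width/height → 1 unit = 1 mm. Flip: y_m = 175.807 − y_svg.

**Shape 1** — `<path>` closed polygon, stroke `#008000` → cut (S839, F1286). Machine vertices: (54.755,28.724) → (28.620,164.570) → (68.170,35.127) → (14.420,152.265) → (10.207,139.102) → (67.873,121.061) → (54.755,28.724). Closed: final G1 returns to the first vertex.

**Shape 2** — `<path>` closed polygon, stroke `#008000` → cut (S839, F1286). Machine vertices: (53.356,73.116) → (57.357,47.046) → (34.259,23.515) → (22.421,85.919) → (14.429,109.803) → (53.356,73.116). Closed: final G1 returns to the first vertex.

**Shape 3** — `<polygon>` closed polygon, stroke `#008000` → cut (S839, F1286). Machine vertices: (47.982,144.866) → (50.659,47.056) → (61.279,16.157) → (16.557,168.752) → (47.982,144.866). Closed: final G1 returns to the first vertex.

**Shape 4** — `<path>` regular polygon, stroke `#008000` → cut (S839, F1286). Machine vertices: (53.352,85.876) → (34.452,91.414) → (39.990,110.314) → (58.890,104.776) → (53.352,85.876). Closed: final G1 returns to the first vertex.

; Generated by LaserGRBL
G21
G90
G0 X54.755 Y28.724
M3 S839
G1 X28.620 Y164.570 F1286
G1 X68.170 Y35.127
G1 X14.420 Y152.265
G1 X10.207 Y139.102
G1 X67.873 Y121.061
G1 X54.755 Y28.724
M5
G0 X53.356 Y73.116
M3 S839
G1 X57.357 Y47.046 F1286
G1 X34.259 Y23.515
G1 X22.421 Y85.919
G1 X14.429 Y109.803
G1 X53.356 Y73.116
M5
G0 X47.982 Y144.866
M3 S839
G1 X50.659 Y47.056 F1286
G1 X61.279 Y16.157
G1 X16.557 Y168.752
G1 X47.982 Y144.866
M5
G0 X53.352 Y85.876
M3 S839
G1 X34.452 Y91.414 F1286
G1 X39.990 Y110.314
G1 X58.890 Y104.776
G1 X53.352 Y85.876
M5
G0 X0.000 Y0.000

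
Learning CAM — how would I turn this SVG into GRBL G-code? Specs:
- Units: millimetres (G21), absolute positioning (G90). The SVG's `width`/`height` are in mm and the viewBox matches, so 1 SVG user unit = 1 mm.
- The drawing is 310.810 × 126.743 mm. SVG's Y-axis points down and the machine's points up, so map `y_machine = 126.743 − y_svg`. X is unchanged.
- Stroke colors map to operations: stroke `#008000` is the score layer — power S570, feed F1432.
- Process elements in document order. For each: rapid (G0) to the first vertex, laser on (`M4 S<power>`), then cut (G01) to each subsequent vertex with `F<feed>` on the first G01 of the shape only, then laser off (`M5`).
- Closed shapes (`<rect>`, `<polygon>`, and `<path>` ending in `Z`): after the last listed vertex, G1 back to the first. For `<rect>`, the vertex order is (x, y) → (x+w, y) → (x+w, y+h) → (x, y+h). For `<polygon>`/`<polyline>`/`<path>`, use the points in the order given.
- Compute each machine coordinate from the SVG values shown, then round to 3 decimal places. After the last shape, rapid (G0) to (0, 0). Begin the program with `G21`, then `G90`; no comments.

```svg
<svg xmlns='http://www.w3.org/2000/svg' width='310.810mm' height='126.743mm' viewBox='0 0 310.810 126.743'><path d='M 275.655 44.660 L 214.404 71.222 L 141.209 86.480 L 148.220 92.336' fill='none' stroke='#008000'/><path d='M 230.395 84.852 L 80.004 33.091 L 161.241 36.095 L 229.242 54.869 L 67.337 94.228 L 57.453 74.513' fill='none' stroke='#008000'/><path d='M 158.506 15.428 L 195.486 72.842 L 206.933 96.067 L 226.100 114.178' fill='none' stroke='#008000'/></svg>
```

G21
G90
G0 X275.655 Y82.083
M4 S570
G01 X214.404 Y55.521 F1432
G01 X141.209 Y40.263
G01 X148.220 Y34.407
M5
G0 X230.395 Y41.891
M4 S570
G01 X80.004 Y93.652 F1432
G01 X161.241 Y90.648
G01 X229.242 Y71.874
G01 X67.337 Y32.515
G01 X57.453 Y52.230
M5
G0 X158.506 Y111.315
M4 S570
G01 X195.486 Y53.901 F1432
G01 X206.933 Y30.676
G01 X226.100 Y12.565
M5
G0 X0.000 Y0.000

Since the viewBox matches the mm dimensions, user units are millimetres directly. The only transform is the Y-flip y_m = 126.743 − y_svg.

Shape 1 is a open polyline drawn with `<path>`. Its stroke #008000 means score at S570, F1432. After flipping Y the toolpath is (275.655,82.083) → (214.404,55.521) → (141.209,40.263) → (148.220,34.407).

Shape 2 is a open polyline drawn with `<path>`. Its stroke #008000 means score at S570, F1432. After flipping Y the toolpath is (230.395,41.891) → (80.004,93.652) → (161.241,90.648) → (229.242,71.874) → (67.337,32.515) → (57.453,52.230).

Shape 3 is a open polyline drawn with `<path>`. Its stroke #008000 means score at S570, F1432. After flipping Y the toolpath is (158.506,111.315) → (195.486,53.901) → (206.933,30.676) → (226.100,12.565).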